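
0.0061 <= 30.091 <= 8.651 False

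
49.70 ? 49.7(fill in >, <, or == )==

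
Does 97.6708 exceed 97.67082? No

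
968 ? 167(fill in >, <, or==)>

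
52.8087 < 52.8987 True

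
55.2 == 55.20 True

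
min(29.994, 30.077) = 29.994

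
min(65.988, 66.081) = 65.988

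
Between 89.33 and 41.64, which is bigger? 89.33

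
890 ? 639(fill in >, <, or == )>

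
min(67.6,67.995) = 67.6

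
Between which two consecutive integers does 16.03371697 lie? 16 and 17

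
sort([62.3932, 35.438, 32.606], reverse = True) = [62.3932, 35.438, 32.606]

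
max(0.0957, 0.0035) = 0.0957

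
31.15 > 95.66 False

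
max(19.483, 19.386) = 19.483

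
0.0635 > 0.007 True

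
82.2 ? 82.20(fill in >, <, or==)==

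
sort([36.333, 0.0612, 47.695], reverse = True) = [47.695, 36.333, 0.0612]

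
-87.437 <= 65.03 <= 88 True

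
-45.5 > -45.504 True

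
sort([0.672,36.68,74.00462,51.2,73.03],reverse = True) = [74.00462,73.03,51.2,36.68,0.672]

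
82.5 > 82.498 True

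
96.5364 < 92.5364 False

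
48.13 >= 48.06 True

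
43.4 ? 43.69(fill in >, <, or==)<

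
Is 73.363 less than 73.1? No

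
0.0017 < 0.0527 True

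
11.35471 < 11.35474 True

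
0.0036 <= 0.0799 True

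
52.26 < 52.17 False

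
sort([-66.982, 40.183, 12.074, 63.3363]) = [-66.982, 12.074, 40.183, 63.3363]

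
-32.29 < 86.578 True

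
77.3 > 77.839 False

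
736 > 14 True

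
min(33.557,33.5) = 33.5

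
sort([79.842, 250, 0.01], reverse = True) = [250, 79.842, 0.01]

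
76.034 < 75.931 False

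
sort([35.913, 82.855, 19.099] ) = [19.099, 35.913, 82.855]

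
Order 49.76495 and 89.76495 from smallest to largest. 49.76495, 89.76495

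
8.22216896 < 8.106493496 False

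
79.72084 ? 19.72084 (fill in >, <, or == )>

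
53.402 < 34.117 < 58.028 False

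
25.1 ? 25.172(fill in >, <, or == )<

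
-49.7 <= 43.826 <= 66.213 True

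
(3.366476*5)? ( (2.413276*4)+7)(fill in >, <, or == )>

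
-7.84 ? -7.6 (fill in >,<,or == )<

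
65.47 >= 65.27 True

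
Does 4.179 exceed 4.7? No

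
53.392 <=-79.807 False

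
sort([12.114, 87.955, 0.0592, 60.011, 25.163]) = [0.0592, 12.114, 25.163, 60.011, 87.955]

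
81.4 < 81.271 False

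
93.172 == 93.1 False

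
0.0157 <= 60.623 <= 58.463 False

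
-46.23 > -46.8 True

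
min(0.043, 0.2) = 0.043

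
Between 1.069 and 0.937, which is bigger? 1.069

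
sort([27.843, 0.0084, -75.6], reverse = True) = [27.843, 0.0084, -75.6]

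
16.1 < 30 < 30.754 True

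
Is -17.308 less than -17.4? No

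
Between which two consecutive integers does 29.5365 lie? 29 and 30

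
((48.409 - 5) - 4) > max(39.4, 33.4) True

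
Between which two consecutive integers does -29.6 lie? -30 and -29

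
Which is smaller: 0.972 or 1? 0.972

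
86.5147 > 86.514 True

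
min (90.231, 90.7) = 90.231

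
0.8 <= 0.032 False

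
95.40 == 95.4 True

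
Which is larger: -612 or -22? -22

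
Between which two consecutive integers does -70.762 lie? -71 and -70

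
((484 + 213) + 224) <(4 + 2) False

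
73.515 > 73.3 True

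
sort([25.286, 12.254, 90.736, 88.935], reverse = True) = [90.736, 88.935, 25.286, 12.254]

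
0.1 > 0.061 True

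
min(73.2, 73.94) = 73.2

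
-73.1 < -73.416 False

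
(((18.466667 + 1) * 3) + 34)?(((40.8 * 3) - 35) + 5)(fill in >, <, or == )>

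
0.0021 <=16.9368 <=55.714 True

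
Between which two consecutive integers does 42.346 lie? 42 and 43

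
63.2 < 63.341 True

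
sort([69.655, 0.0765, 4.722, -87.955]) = [-87.955, 0.0765, 4.722, 69.655]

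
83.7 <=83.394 False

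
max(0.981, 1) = 1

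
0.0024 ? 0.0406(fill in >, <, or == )<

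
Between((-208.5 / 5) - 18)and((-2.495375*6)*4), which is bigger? ((-208.5 / 5) - 18)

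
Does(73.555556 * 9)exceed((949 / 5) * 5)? No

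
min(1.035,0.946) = 0.946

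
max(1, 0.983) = 1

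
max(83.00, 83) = 83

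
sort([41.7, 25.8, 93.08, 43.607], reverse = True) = [93.08, 43.607, 41.7, 25.8]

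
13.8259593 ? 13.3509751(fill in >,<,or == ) >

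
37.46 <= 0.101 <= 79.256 False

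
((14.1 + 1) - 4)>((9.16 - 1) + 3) False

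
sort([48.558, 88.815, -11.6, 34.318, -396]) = [-396, -11.6, 34.318, 48.558, 88.815]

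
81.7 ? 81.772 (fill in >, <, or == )<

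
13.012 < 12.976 False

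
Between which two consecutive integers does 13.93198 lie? 13 and 14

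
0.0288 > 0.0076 True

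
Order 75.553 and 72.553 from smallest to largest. 72.553, 75.553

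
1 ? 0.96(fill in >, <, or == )>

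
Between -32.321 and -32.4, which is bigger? -32.321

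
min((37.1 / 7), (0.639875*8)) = 5.119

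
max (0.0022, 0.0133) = 0.0133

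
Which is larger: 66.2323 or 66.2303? 66.2323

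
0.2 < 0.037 False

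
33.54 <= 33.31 False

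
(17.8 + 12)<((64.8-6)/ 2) False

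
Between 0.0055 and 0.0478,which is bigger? 0.0478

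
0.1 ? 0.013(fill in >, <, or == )>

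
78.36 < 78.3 False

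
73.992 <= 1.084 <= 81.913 False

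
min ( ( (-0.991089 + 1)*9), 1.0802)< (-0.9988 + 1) False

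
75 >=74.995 True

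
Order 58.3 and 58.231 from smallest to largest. 58.231, 58.3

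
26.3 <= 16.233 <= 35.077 False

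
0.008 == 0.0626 False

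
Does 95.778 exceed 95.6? Yes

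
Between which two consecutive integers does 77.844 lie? 77 and 78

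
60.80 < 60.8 False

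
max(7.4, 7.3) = 7.4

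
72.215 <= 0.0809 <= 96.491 False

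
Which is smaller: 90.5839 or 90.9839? 90.5839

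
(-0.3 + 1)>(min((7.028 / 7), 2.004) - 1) True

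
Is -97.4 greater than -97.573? Yes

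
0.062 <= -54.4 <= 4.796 False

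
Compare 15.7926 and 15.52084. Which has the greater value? 15.7926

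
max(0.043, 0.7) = 0.7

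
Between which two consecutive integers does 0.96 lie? 0 and 1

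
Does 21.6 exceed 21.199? Yes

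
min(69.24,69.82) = 69.24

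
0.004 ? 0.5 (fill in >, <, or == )<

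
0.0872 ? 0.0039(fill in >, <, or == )>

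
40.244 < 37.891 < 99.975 False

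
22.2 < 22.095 False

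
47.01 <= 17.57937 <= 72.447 False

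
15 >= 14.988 True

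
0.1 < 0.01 False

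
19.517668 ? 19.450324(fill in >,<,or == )>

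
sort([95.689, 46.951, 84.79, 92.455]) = [46.951, 84.79, 92.455, 95.689]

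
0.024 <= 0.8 True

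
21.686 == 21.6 False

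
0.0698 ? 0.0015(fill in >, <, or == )>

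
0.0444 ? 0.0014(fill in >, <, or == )>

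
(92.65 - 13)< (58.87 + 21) True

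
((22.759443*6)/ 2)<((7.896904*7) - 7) False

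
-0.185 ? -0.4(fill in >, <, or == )>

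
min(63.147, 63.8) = 63.147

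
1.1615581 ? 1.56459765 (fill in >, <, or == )<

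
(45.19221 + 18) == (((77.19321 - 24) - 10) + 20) False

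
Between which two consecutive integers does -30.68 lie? -31 and -30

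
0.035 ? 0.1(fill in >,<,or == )<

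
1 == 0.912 False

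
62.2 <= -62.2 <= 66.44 False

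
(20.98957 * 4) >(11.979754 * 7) True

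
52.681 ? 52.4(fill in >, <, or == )>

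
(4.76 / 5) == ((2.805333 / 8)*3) False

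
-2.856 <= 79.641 True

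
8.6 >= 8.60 True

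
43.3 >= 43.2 True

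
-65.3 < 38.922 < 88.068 True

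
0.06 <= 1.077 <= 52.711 True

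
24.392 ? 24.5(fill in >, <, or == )<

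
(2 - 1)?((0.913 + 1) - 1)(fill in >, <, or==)>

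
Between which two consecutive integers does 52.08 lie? 52 and 53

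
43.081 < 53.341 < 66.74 True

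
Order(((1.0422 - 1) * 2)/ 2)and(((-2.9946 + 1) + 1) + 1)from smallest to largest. (((-2.9946 + 1) + 1) + 1), (((1.0422 - 1) * 2)/ 2)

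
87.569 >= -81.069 True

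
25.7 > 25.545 True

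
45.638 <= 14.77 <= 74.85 False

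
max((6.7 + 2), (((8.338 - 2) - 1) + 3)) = 8.7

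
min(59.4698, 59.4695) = 59.4695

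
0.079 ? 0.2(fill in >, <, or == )<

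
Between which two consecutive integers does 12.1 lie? 12 and 13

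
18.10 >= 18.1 True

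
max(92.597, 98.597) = 98.597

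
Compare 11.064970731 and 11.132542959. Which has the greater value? 11.132542959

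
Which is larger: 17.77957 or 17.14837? 17.77957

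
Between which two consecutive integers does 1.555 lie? 1 and 2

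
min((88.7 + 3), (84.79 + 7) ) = 91.7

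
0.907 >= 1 False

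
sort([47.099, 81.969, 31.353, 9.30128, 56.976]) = [9.30128, 31.353, 47.099, 56.976, 81.969]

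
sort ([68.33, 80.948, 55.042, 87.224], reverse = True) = [87.224, 80.948, 68.33, 55.042]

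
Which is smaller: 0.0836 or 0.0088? 0.0088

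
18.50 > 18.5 False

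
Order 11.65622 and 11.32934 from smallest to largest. 11.32934,11.65622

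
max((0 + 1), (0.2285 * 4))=1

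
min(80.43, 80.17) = 80.17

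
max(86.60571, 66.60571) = 86.60571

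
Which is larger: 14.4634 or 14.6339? 14.6339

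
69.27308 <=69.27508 True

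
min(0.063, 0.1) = 0.063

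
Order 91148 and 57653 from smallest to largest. 57653, 91148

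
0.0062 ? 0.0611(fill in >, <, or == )<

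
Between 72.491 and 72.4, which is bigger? 72.491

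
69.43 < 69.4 False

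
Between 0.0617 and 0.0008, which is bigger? 0.0617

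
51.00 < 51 False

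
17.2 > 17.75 False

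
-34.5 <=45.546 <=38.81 False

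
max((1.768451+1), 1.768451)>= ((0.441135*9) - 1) False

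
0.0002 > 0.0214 False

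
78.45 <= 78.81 True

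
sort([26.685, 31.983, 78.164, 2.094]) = [2.094, 26.685, 31.983, 78.164]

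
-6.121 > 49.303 False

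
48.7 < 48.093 False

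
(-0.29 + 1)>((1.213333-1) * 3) True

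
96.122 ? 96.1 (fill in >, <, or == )>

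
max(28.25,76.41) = 76.41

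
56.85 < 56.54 False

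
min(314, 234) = 234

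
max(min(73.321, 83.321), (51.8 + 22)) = 73.8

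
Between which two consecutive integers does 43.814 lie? 43 and 44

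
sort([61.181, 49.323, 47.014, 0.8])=[0.8, 47.014, 49.323, 61.181]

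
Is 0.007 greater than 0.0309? No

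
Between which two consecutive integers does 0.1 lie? 0 and 1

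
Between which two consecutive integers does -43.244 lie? -44 and -43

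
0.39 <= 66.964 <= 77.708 True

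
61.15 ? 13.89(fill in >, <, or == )>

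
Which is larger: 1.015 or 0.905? 1.015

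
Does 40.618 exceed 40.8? No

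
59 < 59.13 True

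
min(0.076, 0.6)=0.076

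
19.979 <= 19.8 False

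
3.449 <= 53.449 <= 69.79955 True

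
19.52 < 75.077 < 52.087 False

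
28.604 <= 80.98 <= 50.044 False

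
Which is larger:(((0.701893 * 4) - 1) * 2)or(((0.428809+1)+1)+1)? (((0.701893 * 4) - 1) * 2)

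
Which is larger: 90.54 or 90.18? 90.54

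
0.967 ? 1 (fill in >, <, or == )<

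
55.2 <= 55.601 True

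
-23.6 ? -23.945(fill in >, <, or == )>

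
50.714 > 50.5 True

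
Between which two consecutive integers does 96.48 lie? 96 and 97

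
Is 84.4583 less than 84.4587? Yes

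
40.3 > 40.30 False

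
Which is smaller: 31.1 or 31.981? 31.1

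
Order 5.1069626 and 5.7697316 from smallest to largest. 5.1069626, 5.7697316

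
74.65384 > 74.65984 False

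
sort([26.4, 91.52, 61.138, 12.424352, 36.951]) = [12.424352, 26.4, 36.951, 61.138, 91.52]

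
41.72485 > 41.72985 False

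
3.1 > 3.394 False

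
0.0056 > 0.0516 False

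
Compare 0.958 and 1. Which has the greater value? 1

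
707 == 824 False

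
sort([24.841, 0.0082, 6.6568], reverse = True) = [24.841, 6.6568, 0.0082]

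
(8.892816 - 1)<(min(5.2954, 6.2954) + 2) False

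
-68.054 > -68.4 True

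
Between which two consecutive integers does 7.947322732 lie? 7 and 8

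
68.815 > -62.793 True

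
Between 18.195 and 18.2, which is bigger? 18.2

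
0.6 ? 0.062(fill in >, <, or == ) >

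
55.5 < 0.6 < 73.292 False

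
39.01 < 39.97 True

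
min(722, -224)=-224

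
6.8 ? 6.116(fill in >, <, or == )>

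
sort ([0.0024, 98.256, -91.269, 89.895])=[-91.269, 0.0024, 89.895, 98.256]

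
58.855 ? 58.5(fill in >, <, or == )>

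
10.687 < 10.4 False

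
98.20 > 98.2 False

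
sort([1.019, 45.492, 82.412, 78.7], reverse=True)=[82.412, 78.7, 45.492, 1.019]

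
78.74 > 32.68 True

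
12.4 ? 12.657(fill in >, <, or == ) <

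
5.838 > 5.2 True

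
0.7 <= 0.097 False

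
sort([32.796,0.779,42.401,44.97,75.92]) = [0.779,32.796,42.401,44.97,75.92]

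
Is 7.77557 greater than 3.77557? Yes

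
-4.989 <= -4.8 True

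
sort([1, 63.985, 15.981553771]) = [1, 15.981553771, 63.985]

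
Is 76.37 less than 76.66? Yes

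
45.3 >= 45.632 False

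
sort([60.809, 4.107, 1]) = [1, 4.107, 60.809]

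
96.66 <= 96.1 False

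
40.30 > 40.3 False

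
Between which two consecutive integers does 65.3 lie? 65 and 66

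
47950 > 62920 False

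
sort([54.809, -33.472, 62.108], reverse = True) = [62.108, 54.809, -33.472]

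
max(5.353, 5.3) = 5.353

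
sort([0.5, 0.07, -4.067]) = [-4.067, 0.07, 0.5]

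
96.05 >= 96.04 True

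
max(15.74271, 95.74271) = 95.74271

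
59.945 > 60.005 False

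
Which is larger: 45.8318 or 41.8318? 45.8318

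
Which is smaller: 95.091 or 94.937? 94.937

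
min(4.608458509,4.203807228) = 4.203807228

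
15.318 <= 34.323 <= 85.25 True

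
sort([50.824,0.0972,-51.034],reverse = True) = [50.824,0.0972,-51.034]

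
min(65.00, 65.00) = 65.00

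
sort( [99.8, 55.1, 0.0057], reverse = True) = [99.8, 55.1, 0.0057]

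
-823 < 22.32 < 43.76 True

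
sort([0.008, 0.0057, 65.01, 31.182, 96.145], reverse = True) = [96.145, 65.01, 31.182, 0.008, 0.0057]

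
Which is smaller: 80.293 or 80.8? 80.293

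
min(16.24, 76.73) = 16.24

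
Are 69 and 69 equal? Yes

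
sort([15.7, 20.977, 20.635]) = [15.7, 20.635, 20.977]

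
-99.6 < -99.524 True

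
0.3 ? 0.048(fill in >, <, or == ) >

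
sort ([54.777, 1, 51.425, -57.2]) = [-57.2, 1, 51.425, 54.777]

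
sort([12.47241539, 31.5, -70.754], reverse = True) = [31.5, 12.47241539, -70.754]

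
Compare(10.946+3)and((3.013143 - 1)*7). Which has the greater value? ((3.013143 - 1)*7)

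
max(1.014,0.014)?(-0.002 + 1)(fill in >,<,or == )>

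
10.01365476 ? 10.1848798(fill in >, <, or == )<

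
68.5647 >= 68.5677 False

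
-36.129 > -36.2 True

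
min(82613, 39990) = 39990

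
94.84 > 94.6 True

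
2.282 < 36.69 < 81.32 True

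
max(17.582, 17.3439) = 17.582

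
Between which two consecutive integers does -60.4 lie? -61 and -60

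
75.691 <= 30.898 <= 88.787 False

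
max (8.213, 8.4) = 8.4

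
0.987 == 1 False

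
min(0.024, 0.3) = 0.024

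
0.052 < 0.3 True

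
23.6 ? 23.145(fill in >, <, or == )>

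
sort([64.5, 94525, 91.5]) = [64.5, 91.5, 94525]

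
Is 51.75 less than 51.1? No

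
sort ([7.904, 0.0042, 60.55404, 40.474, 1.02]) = [0.0042, 1.02, 7.904, 40.474, 60.55404]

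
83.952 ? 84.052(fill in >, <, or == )<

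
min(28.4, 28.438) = 28.4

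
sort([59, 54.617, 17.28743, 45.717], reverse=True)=[59, 54.617, 45.717, 17.28743]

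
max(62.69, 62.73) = 62.73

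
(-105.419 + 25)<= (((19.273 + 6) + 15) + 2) True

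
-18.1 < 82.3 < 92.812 True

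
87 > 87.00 False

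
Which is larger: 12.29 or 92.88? 92.88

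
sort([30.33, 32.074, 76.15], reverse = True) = [76.15, 32.074, 30.33]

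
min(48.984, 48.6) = 48.6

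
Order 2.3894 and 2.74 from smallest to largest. 2.3894,2.74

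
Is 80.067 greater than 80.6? No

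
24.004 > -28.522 True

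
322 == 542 False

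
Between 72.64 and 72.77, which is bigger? 72.77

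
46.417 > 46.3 True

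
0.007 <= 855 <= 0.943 False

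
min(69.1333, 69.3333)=69.1333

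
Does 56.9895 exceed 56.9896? No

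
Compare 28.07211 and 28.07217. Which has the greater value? 28.07217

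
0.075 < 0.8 True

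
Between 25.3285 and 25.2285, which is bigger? 25.3285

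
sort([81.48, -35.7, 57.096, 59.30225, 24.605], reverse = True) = [81.48, 59.30225, 57.096, 24.605, -35.7]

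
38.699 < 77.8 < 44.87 False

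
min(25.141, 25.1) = 25.1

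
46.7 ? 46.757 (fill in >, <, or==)<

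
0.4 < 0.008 False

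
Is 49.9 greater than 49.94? No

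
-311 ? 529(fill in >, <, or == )<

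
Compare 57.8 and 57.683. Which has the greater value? 57.8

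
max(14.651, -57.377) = 14.651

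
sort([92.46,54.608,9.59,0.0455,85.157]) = [0.0455,9.59,54.608,85.157,92.46]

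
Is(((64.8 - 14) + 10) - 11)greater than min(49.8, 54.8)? No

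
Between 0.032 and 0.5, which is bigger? 0.5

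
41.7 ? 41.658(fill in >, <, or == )>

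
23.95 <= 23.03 False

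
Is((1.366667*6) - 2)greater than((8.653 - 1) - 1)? No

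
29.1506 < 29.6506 True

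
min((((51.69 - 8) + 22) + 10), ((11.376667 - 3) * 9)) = 75.390003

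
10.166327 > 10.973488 False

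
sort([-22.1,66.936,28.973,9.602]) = [-22.1,9.602,28.973,66.936]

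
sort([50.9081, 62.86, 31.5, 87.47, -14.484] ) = [-14.484, 31.5, 50.9081, 62.86, 87.47]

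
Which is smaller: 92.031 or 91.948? 91.948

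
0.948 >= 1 False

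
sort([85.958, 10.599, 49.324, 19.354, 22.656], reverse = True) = [85.958, 49.324, 22.656, 19.354, 10.599]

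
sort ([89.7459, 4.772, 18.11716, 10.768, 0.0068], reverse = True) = [89.7459, 18.11716, 10.768, 4.772, 0.0068]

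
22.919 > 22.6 True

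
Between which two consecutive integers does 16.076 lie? 16 and 17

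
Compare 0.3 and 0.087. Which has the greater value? 0.3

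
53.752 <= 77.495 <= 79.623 True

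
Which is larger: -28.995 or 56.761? 56.761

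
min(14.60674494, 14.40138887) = 14.40138887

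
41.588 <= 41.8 True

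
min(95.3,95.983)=95.3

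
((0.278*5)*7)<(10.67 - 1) False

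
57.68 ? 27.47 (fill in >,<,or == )>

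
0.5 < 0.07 False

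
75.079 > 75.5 False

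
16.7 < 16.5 False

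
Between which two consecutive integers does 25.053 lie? 25 and 26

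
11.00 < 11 False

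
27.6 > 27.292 True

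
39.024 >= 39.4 False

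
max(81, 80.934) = 81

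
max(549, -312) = 549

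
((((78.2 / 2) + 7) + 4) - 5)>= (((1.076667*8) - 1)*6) False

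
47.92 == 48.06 False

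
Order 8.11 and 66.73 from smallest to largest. 8.11, 66.73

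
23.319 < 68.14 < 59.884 False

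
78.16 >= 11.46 True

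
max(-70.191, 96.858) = 96.858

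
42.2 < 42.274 True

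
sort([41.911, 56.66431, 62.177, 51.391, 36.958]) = [36.958, 41.911, 51.391, 56.66431, 62.177]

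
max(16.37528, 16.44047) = 16.44047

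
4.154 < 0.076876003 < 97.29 False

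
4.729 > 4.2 True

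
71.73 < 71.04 False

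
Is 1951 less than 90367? Yes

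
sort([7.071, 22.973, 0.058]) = [0.058, 7.071, 22.973]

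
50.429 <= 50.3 False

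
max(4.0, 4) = 4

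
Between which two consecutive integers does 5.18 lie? 5 and 6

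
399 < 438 True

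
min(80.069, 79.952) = 79.952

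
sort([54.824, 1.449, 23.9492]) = [1.449, 23.9492, 54.824]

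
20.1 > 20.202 False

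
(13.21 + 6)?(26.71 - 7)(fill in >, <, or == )<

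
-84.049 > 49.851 False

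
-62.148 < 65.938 True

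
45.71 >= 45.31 True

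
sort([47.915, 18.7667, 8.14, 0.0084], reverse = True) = [47.915, 18.7667, 8.14, 0.0084]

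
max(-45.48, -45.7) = -45.48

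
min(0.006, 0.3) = 0.006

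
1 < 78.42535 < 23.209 False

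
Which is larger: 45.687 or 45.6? 45.687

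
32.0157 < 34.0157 True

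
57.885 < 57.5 False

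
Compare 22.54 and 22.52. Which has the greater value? 22.54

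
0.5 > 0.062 True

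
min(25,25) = 25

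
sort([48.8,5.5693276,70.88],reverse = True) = [70.88,48.8,5.5693276]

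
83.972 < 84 True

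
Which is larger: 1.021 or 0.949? 1.021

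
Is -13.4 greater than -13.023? No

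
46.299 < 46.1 False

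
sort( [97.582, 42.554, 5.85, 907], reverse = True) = [907, 97.582, 42.554, 5.85]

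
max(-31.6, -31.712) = -31.6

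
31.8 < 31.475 False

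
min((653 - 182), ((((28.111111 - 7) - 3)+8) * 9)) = 234.999999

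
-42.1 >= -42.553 True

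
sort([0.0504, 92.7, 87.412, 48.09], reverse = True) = [92.7, 87.412, 48.09, 0.0504]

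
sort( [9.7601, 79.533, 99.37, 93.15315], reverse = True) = [99.37, 93.15315, 79.533, 9.7601]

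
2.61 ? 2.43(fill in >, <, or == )>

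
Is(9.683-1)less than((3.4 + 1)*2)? Yes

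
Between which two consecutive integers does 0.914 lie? 0 and 1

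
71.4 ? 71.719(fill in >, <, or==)<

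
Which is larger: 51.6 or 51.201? 51.6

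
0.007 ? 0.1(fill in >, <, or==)<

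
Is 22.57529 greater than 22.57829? No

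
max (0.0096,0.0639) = 0.0639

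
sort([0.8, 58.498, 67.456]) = [0.8, 58.498, 67.456]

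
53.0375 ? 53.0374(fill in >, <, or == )>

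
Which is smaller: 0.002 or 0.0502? 0.002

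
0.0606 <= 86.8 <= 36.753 False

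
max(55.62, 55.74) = 55.74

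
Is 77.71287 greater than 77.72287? No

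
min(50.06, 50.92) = 50.06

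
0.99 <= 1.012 True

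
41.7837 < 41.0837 False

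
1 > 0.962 True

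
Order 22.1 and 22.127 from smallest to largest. 22.1, 22.127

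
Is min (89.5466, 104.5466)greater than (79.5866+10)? No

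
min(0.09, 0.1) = 0.09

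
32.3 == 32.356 False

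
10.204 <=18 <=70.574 True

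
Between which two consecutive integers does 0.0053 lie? 0 and 1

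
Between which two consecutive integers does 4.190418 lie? 4 and 5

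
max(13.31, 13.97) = 13.97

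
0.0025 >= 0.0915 False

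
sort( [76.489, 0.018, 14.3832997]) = [0.018, 14.3832997, 76.489]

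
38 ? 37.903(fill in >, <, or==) >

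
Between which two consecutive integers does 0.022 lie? 0 and 1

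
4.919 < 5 True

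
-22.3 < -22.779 False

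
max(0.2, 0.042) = 0.2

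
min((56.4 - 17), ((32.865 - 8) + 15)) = 39.4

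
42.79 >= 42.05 True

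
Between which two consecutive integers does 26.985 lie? 26 and 27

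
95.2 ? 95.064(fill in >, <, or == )>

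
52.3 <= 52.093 False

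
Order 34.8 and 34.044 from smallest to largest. 34.044, 34.8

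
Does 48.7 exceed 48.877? No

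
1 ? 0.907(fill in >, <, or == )>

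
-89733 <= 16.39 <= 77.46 True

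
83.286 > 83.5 False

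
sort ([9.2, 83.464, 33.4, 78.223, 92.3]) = [9.2, 33.4, 78.223, 83.464, 92.3]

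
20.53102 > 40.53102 False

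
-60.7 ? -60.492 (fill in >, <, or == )<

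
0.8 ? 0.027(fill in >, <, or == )>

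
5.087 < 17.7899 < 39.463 True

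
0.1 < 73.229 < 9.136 False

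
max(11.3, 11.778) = 11.778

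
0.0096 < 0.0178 True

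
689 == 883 False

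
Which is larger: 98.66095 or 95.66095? 98.66095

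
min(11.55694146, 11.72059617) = 11.55694146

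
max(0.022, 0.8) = 0.8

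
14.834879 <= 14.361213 False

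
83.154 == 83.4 False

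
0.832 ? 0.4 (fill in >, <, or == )>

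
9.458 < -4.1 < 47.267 False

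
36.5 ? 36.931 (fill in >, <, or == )<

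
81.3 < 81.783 True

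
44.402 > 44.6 False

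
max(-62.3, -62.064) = -62.064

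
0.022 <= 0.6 True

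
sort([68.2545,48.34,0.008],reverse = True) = [68.2545,48.34,0.008]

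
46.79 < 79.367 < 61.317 False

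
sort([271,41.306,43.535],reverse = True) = [271,43.535,41.306]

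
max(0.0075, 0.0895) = 0.0895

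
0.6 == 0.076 False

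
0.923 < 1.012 True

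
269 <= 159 False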